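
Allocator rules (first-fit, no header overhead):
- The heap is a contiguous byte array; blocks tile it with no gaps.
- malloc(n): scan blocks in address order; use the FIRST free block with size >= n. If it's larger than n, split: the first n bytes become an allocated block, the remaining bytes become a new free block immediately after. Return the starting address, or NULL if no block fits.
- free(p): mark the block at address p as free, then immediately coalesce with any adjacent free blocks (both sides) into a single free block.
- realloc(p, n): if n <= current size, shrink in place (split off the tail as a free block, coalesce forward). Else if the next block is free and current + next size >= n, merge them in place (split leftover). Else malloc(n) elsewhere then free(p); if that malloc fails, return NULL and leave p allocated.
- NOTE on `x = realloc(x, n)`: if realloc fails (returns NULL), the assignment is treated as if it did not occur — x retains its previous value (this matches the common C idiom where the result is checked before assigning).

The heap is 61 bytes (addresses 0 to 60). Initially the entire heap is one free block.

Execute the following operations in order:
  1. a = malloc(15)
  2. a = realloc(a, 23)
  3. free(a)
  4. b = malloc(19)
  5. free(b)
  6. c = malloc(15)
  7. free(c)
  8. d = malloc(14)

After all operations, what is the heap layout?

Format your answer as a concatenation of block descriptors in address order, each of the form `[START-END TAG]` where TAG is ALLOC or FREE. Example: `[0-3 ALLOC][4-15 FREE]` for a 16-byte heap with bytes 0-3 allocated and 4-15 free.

Answer: [0-13 ALLOC][14-60 FREE]

Derivation:
Op 1: a = malloc(15) -> a = 0; heap: [0-14 ALLOC][15-60 FREE]
Op 2: a = realloc(a, 23) -> a = 0; heap: [0-22 ALLOC][23-60 FREE]
Op 3: free(a) -> (freed a); heap: [0-60 FREE]
Op 4: b = malloc(19) -> b = 0; heap: [0-18 ALLOC][19-60 FREE]
Op 5: free(b) -> (freed b); heap: [0-60 FREE]
Op 6: c = malloc(15) -> c = 0; heap: [0-14 ALLOC][15-60 FREE]
Op 7: free(c) -> (freed c); heap: [0-60 FREE]
Op 8: d = malloc(14) -> d = 0; heap: [0-13 ALLOC][14-60 FREE]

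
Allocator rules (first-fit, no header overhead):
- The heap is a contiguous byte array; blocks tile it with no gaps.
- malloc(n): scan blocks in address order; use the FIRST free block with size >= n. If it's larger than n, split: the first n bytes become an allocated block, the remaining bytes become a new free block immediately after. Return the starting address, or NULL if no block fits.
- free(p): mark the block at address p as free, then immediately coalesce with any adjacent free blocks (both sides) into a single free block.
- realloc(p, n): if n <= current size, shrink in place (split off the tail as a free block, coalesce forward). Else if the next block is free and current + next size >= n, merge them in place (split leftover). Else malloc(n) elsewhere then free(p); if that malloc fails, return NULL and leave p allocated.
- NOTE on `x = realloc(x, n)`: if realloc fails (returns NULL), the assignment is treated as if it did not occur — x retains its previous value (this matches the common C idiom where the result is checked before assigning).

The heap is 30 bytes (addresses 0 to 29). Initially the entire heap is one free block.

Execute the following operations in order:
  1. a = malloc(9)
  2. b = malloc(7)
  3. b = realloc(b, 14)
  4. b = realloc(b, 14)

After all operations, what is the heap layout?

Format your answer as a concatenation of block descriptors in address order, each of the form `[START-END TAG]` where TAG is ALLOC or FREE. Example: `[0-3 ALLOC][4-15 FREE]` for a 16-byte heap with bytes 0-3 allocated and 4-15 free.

Answer: [0-8 ALLOC][9-22 ALLOC][23-29 FREE]

Derivation:
Op 1: a = malloc(9) -> a = 0; heap: [0-8 ALLOC][9-29 FREE]
Op 2: b = malloc(7) -> b = 9; heap: [0-8 ALLOC][9-15 ALLOC][16-29 FREE]
Op 3: b = realloc(b, 14) -> b = 9; heap: [0-8 ALLOC][9-22 ALLOC][23-29 FREE]
Op 4: b = realloc(b, 14) -> b = 9; heap: [0-8 ALLOC][9-22 ALLOC][23-29 FREE]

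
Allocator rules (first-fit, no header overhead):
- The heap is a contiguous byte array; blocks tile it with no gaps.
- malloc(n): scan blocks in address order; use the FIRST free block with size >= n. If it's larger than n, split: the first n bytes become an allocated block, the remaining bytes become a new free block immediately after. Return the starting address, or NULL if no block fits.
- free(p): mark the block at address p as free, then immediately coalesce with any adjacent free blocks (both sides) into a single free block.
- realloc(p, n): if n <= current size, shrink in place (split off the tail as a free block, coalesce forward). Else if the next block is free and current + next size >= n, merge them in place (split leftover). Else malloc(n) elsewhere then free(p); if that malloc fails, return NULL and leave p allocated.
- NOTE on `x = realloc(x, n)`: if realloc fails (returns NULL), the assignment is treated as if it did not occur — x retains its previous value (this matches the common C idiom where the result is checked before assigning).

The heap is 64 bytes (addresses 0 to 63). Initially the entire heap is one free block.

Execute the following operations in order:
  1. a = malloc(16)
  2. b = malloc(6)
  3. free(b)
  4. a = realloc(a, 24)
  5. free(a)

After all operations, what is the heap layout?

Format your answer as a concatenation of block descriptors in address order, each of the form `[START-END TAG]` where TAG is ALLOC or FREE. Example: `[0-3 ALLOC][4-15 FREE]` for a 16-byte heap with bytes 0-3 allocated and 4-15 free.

Answer: [0-63 FREE]

Derivation:
Op 1: a = malloc(16) -> a = 0; heap: [0-15 ALLOC][16-63 FREE]
Op 2: b = malloc(6) -> b = 16; heap: [0-15 ALLOC][16-21 ALLOC][22-63 FREE]
Op 3: free(b) -> (freed b); heap: [0-15 ALLOC][16-63 FREE]
Op 4: a = realloc(a, 24) -> a = 0; heap: [0-23 ALLOC][24-63 FREE]
Op 5: free(a) -> (freed a); heap: [0-63 FREE]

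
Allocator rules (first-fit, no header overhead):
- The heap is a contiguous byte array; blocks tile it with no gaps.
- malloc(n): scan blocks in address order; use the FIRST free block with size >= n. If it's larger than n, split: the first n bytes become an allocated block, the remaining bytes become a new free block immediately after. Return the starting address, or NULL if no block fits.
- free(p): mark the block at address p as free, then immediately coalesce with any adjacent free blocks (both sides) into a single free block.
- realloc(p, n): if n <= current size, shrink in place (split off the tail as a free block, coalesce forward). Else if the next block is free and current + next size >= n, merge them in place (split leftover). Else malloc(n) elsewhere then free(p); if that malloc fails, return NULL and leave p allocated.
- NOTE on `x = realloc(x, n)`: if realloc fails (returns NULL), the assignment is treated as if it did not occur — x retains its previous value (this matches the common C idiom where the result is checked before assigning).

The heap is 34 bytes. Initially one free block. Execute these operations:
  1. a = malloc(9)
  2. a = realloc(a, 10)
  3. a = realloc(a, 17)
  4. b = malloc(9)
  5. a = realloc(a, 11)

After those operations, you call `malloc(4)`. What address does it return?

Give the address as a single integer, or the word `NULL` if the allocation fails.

Answer: 11

Derivation:
Op 1: a = malloc(9) -> a = 0; heap: [0-8 ALLOC][9-33 FREE]
Op 2: a = realloc(a, 10) -> a = 0; heap: [0-9 ALLOC][10-33 FREE]
Op 3: a = realloc(a, 17) -> a = 0; heap: [0-16 ALLOC][17-33 FREE]
Op 4: b = malloc(9) -> b = 17; heap: [0-16 ALLOC][17-25 ALLOC][26-33 FREE]
Op 5: a = realloc(a, 11) -> a = 0; heap: [0-10 ALLOC][11-16 FREE][17-25 ALLOC][26-33 FREE]
malloc(4): first-fit scan over [0-10 ALLOC][11-16 FREE][17-25 ALLOC][26-33 FREE] -> 11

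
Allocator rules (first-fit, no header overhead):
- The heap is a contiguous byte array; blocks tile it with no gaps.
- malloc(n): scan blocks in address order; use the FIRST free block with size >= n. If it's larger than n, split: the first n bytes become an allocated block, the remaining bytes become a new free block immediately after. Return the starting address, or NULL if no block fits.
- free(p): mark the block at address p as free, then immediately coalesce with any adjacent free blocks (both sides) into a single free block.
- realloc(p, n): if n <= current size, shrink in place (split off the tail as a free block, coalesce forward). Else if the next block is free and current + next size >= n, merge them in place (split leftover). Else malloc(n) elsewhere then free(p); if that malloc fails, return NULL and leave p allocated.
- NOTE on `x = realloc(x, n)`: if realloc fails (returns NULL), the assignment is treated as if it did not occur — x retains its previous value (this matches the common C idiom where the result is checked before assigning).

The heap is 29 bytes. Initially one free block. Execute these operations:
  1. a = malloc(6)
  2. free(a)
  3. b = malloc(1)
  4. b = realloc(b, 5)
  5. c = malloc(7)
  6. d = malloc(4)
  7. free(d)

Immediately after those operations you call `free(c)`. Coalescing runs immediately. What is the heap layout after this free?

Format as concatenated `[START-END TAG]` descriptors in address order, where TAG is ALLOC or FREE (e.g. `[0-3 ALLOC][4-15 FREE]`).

Answer: [0-4 ALLOC][5-28 FREE]

Derivation:
Op 1: a = malloc(6) -> a = 0; heap: [0-5 ALLOC][6-28 FREE]
Op 2: free(a) -> (freed a); heap: [0-28 FREE]
Op 3: b = malloc(1) -> b = 0; heap: [0-0 ALLOC][1-28 FREE]
Op 4: b = realloc(b, 5) -> b = 0; heap: [0-4 ALLOC][5-28 FREE]
Op 5: c = malloc(7) -> c = 5; heap: [0-4 ALLOC][5-11 ALLOC][12-28 FREE]
Op 6: d = malloc(4) -> d = 12; heap: [0-4 ALLOC][5-11 ALLOC][12-15 ALLOC][16-28 FREE]
Op 7: free(d) -> (freed d); heap: [0-4 ALLOC][5-11 ALLOC][12-28 FREE]
free(c): c = 5 -> block [5-11 ALLOC]; mark free, coalesce with adjacent free neighbors -> [0-4 ALLOC][5-28 FREE]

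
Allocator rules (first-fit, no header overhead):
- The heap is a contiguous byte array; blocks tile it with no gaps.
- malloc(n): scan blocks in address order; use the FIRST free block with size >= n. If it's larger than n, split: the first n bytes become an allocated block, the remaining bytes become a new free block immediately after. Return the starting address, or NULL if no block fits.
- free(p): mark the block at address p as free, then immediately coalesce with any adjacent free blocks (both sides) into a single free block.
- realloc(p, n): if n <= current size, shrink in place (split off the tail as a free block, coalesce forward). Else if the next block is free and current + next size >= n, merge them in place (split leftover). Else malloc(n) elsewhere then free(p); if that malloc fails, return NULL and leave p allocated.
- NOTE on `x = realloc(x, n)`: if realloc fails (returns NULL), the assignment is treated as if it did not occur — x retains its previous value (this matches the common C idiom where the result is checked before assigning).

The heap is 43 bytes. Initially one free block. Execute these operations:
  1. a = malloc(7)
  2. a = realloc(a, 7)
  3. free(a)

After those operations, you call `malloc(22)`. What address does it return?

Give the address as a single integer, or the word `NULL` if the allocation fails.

Answer: 0

Derivation:
Op 1: a = malloc(7) -> a = 0; heap: [0-6 ALLOC][7-42 FREE]
Op 2: a = realloc(a, 7) -> a = 0; heap: [0-6 ALLOC][7-42 FREE]
Op 3: free(a) -> (freed a); heap: [0-42 FREE]
malloc(22): first-fit scan over [0-42 FREE] -> 0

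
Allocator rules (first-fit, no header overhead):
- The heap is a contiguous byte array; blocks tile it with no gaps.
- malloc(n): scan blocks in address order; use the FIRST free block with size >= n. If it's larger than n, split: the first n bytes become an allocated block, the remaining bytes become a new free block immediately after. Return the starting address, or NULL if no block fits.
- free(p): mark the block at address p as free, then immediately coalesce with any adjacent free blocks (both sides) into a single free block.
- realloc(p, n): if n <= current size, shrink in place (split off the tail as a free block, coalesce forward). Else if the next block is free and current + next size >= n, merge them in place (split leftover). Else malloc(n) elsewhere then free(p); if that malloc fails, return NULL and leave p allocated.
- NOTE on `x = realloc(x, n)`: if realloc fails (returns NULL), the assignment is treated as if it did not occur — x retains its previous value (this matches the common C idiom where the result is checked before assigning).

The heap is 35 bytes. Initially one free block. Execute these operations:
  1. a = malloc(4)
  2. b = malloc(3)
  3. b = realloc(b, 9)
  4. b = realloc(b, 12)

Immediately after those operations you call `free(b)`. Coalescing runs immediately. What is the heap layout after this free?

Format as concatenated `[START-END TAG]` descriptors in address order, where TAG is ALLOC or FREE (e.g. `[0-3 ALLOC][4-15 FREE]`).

Op 1: a = malloc(4) -> a = 0; heap: [0-3 ALLOC][4-34 FREE]
Op 2: b = malloc(3) -> b = 4; heap: [0-3 ALLOC][4-6 ALLOC][7-34 FREE]
Op 3: b = realloc(b, 9) -> b = 4; heap: [0-3 ALLOC][4-12 ALLOC][13-34 FREE]
Op 4: b = realloc(b, 12) -> b = 4; heap: [0-3 ALLOC][4-15 ALLOC][16-34 FREE]
free(b): b = 4 -> block [4-15 ALLOC]; mark free, coalesce with adjacent free neighbors -> [0-3 ALLOC][4-34 FREE]

Answer: [0-3 ALLOC][4-34 FREE]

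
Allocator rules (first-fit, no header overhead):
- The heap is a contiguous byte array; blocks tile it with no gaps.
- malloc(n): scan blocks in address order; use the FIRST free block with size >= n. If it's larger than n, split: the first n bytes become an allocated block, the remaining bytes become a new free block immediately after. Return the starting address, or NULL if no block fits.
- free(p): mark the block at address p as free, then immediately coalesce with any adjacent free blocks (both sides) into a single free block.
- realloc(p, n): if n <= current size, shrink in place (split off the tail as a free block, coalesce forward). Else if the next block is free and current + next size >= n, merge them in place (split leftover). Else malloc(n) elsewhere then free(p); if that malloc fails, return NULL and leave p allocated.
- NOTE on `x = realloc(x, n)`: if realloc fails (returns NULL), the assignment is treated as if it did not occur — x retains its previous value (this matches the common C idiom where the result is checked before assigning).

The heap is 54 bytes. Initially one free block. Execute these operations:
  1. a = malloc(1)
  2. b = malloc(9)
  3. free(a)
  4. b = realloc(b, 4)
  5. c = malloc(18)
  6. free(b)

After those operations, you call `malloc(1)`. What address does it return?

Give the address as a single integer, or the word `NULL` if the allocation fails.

Answer: 0

Derivation:
Op 1: a = malloc(1) -> a = 0; heap: [0-0 ALLOC][1-53 FREE]
Op 2: b = malloc(9) -> b = 1; heap: [0-0 ALLOC][1-9 ALLOC][10-53 FREE]
Op 3: free(a) -> (freed a); heap: [0-0 FREE][1-9 ALLOC][10-53 FREE]
Op 4: b = realloc(b, 4) -> b = 1; heap: [0-0 FREE][1-4 ALLOC][5-53 FREE]
Op 5: c = malloc(18) -> c = 5; heap: [0-0 FREE][1-4 ALLOC][5-22 ALLOC][23-53 FREE]
Op 6: free(b) -> (freed b); heap: [0-4 FREE][5-22 ALLOC][23-53 FREE]
malloc(1): first-fit scan over [0-4 FREE][5-22 ALLOC][23-53 FREE] -> 0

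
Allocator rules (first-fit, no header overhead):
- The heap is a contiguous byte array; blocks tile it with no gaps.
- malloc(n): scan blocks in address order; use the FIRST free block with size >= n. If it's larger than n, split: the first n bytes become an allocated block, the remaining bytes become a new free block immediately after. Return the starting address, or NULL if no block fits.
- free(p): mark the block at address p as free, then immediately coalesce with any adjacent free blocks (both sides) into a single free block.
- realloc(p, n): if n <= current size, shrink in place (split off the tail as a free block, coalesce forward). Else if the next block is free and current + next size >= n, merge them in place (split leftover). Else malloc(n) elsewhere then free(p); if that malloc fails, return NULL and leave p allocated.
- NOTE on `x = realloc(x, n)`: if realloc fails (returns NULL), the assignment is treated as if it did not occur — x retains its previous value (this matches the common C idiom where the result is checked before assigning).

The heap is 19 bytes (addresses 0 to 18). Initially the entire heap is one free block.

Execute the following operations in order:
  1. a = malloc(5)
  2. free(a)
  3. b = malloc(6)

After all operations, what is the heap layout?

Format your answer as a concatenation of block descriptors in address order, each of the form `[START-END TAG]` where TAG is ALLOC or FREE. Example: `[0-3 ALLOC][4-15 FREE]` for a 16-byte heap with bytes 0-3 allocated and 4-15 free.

Op 1: a = malloc(5) -> a = 0; heap: [0-4 ALLOC][5-18 FREE]
Op 2: free(a) -> (freed a); heap: [0-18 FREE]
Op 3: b = malloc(6) -> b = 0; heap: [0-5 ALLOC][6-18 FREE]

Answer: [0-5 ALLOC][6-18 FREE]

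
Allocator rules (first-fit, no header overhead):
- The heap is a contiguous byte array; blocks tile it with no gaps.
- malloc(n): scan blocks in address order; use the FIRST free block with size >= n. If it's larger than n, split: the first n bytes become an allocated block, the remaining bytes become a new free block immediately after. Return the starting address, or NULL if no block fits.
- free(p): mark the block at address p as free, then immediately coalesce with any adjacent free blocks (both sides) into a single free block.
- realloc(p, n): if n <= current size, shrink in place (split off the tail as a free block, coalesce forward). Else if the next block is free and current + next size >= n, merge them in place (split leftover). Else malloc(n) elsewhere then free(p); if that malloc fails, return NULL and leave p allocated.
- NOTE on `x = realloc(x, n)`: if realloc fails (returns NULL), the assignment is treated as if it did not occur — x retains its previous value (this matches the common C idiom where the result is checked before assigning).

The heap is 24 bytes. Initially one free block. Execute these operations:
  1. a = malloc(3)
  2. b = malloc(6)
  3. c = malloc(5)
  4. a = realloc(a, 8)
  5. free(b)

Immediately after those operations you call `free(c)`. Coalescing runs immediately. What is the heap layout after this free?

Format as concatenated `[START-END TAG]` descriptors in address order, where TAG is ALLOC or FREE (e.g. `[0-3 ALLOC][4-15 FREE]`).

Answer: [0-13 FREE][14-21 ALLOC][22-23 FREE]

Derivation:
Op 1: a = malloc(3) -> a = 0; heap: [0-2 ALLOC][3-23 FREE]
Op 2: b = malloc(6) -> b = 3; heap: [0-2 ALLOC][3-8 ALLOC][9-23 FREE]
Op 3: c = malloc(5) -> c = 9; heap: [0-2 ALLOC][3-8 ALLOC][9-13 ALLOC][14-23 FREE]
Op 4: a = realloc(a, 8) -> a = 14; heap: [0-2 FREE][3-8 ALLOC][9-13 ALLOC][14-21 ALLOC][22-23 FREE]
Op 5: free(b) -> (freed b); heap: [0-8 FREE][9-13 ALLOC][14-21 ALLOC][22-23 FREE]
free(c): c = 9 -> block [9-13 ALLOC]; mark free, coalesce with adjacent free neighbors -> [0-13 FREE][14-21 ALLOC][22-23 FREE]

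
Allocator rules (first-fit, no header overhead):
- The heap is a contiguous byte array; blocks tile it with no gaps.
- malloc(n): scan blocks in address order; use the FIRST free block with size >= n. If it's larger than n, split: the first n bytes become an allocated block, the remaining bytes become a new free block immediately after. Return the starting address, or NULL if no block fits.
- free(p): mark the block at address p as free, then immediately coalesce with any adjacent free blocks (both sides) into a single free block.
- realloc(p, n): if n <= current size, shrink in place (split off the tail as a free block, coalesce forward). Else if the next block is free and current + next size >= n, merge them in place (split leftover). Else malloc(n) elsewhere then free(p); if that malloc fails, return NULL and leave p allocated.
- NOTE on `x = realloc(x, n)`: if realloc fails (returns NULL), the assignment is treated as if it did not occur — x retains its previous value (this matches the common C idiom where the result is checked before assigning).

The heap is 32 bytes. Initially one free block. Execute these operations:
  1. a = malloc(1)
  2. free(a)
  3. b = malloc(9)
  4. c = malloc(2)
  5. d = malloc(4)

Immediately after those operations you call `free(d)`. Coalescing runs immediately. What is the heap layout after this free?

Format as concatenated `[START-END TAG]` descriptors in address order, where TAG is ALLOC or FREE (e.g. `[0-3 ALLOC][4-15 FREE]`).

Answer: [0-8 ALLOC][9-10 ALLOC][11-31 FREE]

Derivation:
Op 1: a = malloc(1) -> a = 0; heap: [0-0 ALLOC][1-31 FREE]
Op 2: free(a) -> (freed a); heap: [0-31 FREE]
Op 3: b = malloc(9) -> b = 0; heap: [0-8 ALLOC][9-31 FREE]
Op 4: c = malloc(2) -> c = 9; heap: [0-8 ALLOC][9-10 ALLOC][11-31 FREE]
Op 5: d = malloc(4) -> d = 11; heap: [0-8 ALLOC][9-10 ALLOC][11-14 ALLOC][15-31 FREE]
free(d): d = 11 -> block [11-14 ALLOC]; mark free, coalesce with adjacent free neighbors -> [0-8 ALLOC][9-10 ALLOC][11-31 FREE]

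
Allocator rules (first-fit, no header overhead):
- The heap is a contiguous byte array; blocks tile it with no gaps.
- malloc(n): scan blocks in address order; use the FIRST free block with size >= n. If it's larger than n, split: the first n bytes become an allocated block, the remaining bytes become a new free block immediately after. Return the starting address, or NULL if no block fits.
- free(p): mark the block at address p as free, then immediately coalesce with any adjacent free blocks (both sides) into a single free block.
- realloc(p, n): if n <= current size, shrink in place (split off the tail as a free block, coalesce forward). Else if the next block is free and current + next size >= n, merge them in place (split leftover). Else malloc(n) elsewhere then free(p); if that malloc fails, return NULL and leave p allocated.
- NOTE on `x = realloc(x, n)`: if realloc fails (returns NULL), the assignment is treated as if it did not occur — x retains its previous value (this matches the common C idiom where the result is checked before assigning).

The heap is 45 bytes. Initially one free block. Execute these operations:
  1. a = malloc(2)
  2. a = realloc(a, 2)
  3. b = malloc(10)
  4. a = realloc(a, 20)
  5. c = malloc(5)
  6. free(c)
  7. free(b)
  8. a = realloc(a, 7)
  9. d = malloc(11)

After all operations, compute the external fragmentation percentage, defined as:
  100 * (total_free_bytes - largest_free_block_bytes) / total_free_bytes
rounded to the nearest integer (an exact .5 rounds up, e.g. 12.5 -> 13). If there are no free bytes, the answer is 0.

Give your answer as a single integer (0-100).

Answer: 4

Derivation:
Op 1: a = malloc(2) -> a = 0; heap: [0-1 ALLOC][2-44 FREE]
Op 2: a = realloc(a, 2) -> a = 0; heap: [0-1 ALLOC][2-44 FREE]
Op 3: b = malloc(10) -> b = 2; heap: [0-1 ALLOC][2-11 ALLOC][12-44 FREE]
Op 4: a = realloc(a, 20) -> a = 12; heap: [0-1 FREE][2-11 ALLOC][12-31 ALLOC][32-44 FREE]
Op 5: c = malloc(5) -> c = 32; heap: [0-1 FREE][2-11 ALLOC][12-31 ALLOC][32-36 ALLOC][37-44 FREE]
Op 6: free(c) -> (freed c); heap: [0-1 FREE][2-11 ALLOC][12-31 ALLOC][32-44 FREE]
Op 7: free(b) -> (freed b); heap: [0-11 FREE][12-31 ALLOC][32-44 FREE]
Op 8: a = realloc(a, 7) -> a = 12; heap: [0-11 FREE][12-18 ALLOC][19-44 FREE]
Op 9: d = malloc(11) -> d = 0; heap: [0-10 ALLOC][11-11 FREE][12-18 ALLOC][19-44 FREE]
Free blocks: [1 26] total_free=27 largest=26 -> 100*(27-26)/27 = 100/27 ≈ 3.704 -> rounds to 4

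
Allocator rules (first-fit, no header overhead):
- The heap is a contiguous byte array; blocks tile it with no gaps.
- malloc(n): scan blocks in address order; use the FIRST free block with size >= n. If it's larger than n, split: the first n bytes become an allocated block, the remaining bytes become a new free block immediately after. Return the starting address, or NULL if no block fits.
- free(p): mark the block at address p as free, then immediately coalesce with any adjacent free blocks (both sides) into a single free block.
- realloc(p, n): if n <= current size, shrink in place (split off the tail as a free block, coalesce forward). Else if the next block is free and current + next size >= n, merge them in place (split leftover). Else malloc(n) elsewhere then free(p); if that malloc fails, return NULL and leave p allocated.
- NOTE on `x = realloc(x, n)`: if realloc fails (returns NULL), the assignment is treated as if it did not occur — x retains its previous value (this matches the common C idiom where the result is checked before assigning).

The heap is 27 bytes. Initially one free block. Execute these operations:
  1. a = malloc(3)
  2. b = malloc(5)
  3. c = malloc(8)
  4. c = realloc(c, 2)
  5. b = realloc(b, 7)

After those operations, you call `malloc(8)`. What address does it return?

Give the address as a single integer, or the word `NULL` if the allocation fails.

Answer: 17

Derivation:
Op 1: a = malloc(3) -> a = 0; heap: [0-2 ALLOC][3-26 FREE]
Op 2: b = malloc(5) -> b = 3; heap: [0-2 ALLOC][3-7 ALLOC][8-26 FREE]
Op 3: c = malloc(8) -> c = 8; heap: [0-2 ALLOC][3-7 ALLOC][8-15 ALLOC][16-26 FREE]
Op 4: c = realloc(c, 2) -> c = 8; heap: [0-2 ALLOC][3-7 ALLOC][8-9 ALLOC][10-26 FREE]
Op 5: b = realloc(b, 7) -> b = 10; heap: [0-2 ALLOC][3-7 FREE][8-9 ALLOC][10-16 ALLOC][17-26 FREE]
malloc(8): first-fit scan over [0-2 ALLOC][3-7 FREE][8-9 ALLOC][10-16 ALLOC][17-26 FREE] -> 17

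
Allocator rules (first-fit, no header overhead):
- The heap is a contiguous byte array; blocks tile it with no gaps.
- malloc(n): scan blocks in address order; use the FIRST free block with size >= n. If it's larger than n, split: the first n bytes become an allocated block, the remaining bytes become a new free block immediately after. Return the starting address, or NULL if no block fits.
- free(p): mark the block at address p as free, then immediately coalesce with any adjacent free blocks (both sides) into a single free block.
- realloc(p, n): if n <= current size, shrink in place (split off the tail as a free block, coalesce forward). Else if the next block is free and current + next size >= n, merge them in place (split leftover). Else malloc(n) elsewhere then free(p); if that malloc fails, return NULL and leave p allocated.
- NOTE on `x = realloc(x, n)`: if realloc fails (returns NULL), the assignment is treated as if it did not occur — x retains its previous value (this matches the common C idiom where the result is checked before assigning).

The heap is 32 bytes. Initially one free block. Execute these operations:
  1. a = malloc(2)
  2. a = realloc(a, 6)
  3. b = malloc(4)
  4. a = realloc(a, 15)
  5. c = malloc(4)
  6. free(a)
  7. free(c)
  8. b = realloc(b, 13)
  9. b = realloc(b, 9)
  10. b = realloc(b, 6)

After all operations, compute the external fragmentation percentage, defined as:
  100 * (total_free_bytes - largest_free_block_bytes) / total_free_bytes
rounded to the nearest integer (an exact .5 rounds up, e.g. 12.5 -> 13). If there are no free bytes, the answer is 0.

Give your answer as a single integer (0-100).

Op 1: a = malloc(2) -> a = 0; heap: [0-1 ALLOC][2-31 FREE]
Op 2: a = realloc(a, 6) -> a = 0; heap: [0-5 ALLOC][6-31 FREE]
Op 3: b = malloc(4) -> b = 6; heap: [0-5 ALLOC][6-9 ALLOC][10-31 FREE]
Op 4: a = realloc(a, 15) -> a = 10; heap: [0-5 FREE][6-9 ALLOC][10-24 ALLOC][25-31 FREE]
Op 5: c = malloc(4) -> c = 0; heap: [0-3 ALLOC][4-5 FREE][6-9 ALLOC][10-24 ALLOC][25-31 FREE]
Op 6: free(a) -> (freed a); heap: [0-3 ALLOC][4-5 FREE][6-9 ALLOC][10-31 FREE]
Op 7: free(c) -> (freed c); heap: [0-5 FREE][6-9 ALLOC][10-31 FREE]
Op 8: b = realloc(b, 13) -> b = 6; heap: [0-5 FREE][6-18 ALLOC][19-31 FREE]
Op 9: b = realloc(b, 9) -> b = 6; heap: [0-5 FREE][6-14 ALLOC][15-31 FREE]
Op 10: b = realloc(b, 6) -> b = 6; heap: [0-5 FREE][6-11 ALLOC][12-31 FREE]
Free blocks: [6 20] total_free=26 largest=20 -> 100*(26-20)/26 = 600/26 ≈ 23.077 -> rounds to 23

Answer: 23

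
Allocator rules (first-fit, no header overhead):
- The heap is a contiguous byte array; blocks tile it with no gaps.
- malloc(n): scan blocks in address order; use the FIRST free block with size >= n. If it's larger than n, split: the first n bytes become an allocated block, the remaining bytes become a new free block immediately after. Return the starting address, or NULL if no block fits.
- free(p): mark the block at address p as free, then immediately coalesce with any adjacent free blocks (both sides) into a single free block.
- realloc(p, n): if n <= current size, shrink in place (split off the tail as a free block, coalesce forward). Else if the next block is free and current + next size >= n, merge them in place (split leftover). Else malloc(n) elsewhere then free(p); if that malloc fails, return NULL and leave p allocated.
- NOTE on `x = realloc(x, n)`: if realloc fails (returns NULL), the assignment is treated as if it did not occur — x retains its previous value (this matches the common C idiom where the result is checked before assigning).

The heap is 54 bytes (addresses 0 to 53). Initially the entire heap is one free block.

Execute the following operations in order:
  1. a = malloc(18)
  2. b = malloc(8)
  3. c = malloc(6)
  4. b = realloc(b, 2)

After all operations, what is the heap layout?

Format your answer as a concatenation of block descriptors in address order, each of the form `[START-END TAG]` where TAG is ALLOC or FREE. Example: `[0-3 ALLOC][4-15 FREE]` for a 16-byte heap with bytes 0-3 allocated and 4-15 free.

Op 1: a = malloc(18) -> a = 0; heap: [0-17 ALLOC][18-53 FREE]
Op 2: b = malloc(8) -> b = 18; heap: [0-17 ALLOC][18-25 ALLOC][26-53 FREE]
Op 3: c = malloc(6) -> c = 26; heap: [0-17 ALLOC][18-25 ALLOC][26-31 ALLOC][32-53 FREE]
Op 4: b = realloc(b, 2) -> b = 18; heap: [0-17 ALLOC][18-19 ALLOC][20-25 FREE][26-31 ALLOC][32-53 FREE]

Answer: [0-17 ALLOC][18-19 ALLOC][20-25 FREE][26-31 ALLOC][32-53 FREE]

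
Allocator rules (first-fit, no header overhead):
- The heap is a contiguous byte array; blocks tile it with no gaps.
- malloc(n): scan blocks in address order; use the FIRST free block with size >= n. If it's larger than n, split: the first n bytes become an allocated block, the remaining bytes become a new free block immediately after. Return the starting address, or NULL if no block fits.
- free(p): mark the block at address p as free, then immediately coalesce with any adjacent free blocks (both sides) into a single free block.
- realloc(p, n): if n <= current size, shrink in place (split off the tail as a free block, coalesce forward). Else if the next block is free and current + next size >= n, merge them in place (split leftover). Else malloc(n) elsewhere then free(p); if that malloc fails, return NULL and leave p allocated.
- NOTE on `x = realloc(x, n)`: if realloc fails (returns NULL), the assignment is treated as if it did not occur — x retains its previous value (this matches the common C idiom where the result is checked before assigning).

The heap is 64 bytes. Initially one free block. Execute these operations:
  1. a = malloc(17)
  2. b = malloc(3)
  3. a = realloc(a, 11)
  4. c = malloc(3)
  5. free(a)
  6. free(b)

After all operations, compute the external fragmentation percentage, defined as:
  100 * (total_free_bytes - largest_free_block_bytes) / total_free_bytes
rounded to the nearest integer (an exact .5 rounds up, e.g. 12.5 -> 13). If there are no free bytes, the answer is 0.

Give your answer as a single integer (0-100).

Answer: 18

Derivation:
Op 1: a = malloc(17) -> a = 0; heap: [0-16 ALLOC][17-63 FREE]
Op 2: b = malloc(3) -> b = 17; heap: [0-16 ALLOC][17-19 ALLOC][20-63 FREE]
Op 3: a = realloc(a, 11) -> a = 0; heap: [0-10 ALLOC][11-16 FREE][17-19 ALLOC][20-63 FREE]
Op 4: c = malloc(3) -> c = 11; heap: [0-10 ALLOC][11-13 ALLOC][14-16 FREE][17-19 ALLOC][20-63 FREE]
Op 5: free(a) -> (freed a); heap: [0-10 FREE][11-13 ALLOC][14-16 FREE][17-19 ALLOC][20-63 FREE]
Op 6: free(b) -> (freed b); heap: [0-10 FREE][11-13 ALLOC][14-63 FREE]
Free blocks: [11 50] total_free=61 largest=50 -> 100*(61-50)/61 = 1100/61 ≈ 18.033 -> rounds to 18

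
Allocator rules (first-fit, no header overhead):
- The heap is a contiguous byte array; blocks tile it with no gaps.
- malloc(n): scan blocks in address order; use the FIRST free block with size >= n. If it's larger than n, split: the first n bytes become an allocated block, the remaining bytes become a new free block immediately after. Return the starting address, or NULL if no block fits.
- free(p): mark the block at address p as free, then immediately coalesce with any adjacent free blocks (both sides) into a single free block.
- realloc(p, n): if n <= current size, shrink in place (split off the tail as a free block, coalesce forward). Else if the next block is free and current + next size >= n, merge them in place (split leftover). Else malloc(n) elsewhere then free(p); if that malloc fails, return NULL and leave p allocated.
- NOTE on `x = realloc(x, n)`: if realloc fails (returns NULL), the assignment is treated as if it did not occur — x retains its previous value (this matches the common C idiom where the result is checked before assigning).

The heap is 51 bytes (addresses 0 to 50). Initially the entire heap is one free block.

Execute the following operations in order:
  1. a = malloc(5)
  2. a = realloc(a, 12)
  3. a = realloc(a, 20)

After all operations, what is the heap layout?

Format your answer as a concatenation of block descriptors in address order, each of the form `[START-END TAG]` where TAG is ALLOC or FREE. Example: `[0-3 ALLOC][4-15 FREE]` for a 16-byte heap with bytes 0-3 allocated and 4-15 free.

Answer: [0-19 ALLOC][20-50 FREE]

Derivation:
Op 1: a = malloc(5) -> a = 0; heap: [0-4 ALLOC][5-50 FREE]
Op 2: a = realloc(a, 12) -> a = 0; heap: [0-11 ALLOC][12-50 FREE]
Op 3: a = realloc(a, 20) -> a = 0; heap: [0-19 ALLOC][20-50 FREE]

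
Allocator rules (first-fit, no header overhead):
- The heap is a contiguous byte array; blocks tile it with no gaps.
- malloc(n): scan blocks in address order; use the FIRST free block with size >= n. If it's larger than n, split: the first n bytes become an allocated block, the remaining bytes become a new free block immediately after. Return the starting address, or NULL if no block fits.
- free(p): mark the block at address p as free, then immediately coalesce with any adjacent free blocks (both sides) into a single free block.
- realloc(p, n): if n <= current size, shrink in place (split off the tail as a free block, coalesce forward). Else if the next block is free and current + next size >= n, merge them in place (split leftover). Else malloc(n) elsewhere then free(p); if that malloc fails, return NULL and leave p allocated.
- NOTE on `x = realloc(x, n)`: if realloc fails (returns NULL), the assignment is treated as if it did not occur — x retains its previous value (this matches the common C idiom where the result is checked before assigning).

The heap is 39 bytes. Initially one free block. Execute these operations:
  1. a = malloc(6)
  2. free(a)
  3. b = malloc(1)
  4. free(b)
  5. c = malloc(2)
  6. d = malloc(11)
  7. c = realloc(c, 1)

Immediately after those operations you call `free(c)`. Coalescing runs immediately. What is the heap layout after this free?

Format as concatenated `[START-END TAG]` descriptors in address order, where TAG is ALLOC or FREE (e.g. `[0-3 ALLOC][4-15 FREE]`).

Answer: [0-1 FREE][2-12 ALLOC][13-38 FREE]

Derivation:
Op 1: a = malloc(6) -> a = 0; heap: [0-5 ALLOC][6-38 FREE]
Op 2: free(a) -> (freed a); heap: [0-38 FREE]
Op 3: b = malloc(1) -> b = 0; heap: [0-0 ALLOC][1-38 FREE]
Op 4: free(b) -> (freed b); heap: [0-38 FREE]
Op 5: c = malloc(2) -> c = 0; heap: [0-1 ALLOC][2-38 FREE]
Op 6: d = malloc(11) -> d = 2; heap: [0-1 ALLOC][2-12 ALLOC][13-38 FREE]
Op 7: c = realloc(c, 1) -> c = 0; heap: [0-0 ALLOC][1-1 FREE][2-12 ALLOC][13-38 FREE]
free(c): c = 0 -> block [0-0 ALLOC]; mark free, coalesce with adjacent free neighbors -> [0-1 FREE][2-12 ALLOC][13-38 FREE]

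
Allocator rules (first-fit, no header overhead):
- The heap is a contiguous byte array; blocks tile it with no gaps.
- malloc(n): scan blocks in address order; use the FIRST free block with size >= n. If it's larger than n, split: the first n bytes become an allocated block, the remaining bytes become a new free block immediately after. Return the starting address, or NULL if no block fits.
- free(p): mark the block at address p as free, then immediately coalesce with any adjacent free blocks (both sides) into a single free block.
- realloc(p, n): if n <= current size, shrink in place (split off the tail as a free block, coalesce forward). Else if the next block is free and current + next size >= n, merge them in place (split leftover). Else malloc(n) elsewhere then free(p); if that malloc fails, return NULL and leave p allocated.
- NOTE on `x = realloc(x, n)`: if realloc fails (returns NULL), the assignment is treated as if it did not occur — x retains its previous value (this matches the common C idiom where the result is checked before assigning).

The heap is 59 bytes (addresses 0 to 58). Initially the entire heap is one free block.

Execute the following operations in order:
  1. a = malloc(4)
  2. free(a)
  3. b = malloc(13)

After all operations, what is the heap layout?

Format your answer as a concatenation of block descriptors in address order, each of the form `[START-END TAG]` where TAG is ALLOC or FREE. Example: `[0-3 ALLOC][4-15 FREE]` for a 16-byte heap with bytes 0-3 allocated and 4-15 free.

Answer: [0-12 ALLOC][13-58 FREE]

Derivation:
Op 1: a = malloc(4) -> a = 0; heap: [0-3 ALLOC][4-58 FREE]
Op 2: free(a) -> (freed a); heap: [0-58 FREE]
Op 3: b = malloc(13) -> b = 0; heap: [0-12 ALLOC][13-58 FREE]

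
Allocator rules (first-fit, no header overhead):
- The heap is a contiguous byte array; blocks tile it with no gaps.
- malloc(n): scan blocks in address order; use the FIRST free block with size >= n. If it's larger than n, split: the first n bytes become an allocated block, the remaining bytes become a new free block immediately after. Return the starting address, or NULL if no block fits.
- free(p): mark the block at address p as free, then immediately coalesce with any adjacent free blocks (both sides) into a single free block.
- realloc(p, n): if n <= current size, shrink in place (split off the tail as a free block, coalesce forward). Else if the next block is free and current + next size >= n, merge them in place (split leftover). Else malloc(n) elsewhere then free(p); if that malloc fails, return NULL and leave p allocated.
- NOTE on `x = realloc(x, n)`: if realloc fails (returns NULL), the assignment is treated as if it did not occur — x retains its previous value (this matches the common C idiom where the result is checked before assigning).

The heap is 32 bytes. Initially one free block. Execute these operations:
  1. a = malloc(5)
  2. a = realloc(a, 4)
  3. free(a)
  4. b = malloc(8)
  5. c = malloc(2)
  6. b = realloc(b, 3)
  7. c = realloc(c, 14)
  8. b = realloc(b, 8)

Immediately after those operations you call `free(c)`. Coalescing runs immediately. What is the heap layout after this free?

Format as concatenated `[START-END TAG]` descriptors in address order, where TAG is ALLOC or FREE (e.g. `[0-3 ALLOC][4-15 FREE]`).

Op 1: a = malloc(5) -> a = 0; heap: [0-4 ALLOC][5-31 FREE]
Op 2: a = realloc(a, 4) -> a = 0; heap: [0-3 ALLOC][4-31 FREE]
Op 3: free(a) -> (freed a); heap: [0-31 FREE]
Op 4: b = malloc(8) -> b = 0; heap: [0-7 ALLOC][8-31 FREE]
Op 5: c = malloc(2) -> c = 8; heap: [0-7 ALLOC][8-9 ALLOC][10-31 FREE]
Op 6: b = realloc(b, 3) -> b = 0; heap: [0-2 ALLOC][3-7 FREE][8-9 ALLOC][10-31 FREE]
Op 7: c = realloc(c, 14) -> c = 8; heap: [0-2 ALLOC][3-7 FREE][8-21 ALLOC][22-31 FREE]
Op 8: b = realloc(b, 8) -> b = 0; heap: [0-7 ALLOC][8-21 ALLOC][22-31 FREE]
free(c): c = 8 -> block [8-21 ALLOC]; mark free, coalesce with adjacent free neighbors -> [0-7 ALLOC][8-31 FREE]

Answer: [0-7 ALLOC][8-31 FREE]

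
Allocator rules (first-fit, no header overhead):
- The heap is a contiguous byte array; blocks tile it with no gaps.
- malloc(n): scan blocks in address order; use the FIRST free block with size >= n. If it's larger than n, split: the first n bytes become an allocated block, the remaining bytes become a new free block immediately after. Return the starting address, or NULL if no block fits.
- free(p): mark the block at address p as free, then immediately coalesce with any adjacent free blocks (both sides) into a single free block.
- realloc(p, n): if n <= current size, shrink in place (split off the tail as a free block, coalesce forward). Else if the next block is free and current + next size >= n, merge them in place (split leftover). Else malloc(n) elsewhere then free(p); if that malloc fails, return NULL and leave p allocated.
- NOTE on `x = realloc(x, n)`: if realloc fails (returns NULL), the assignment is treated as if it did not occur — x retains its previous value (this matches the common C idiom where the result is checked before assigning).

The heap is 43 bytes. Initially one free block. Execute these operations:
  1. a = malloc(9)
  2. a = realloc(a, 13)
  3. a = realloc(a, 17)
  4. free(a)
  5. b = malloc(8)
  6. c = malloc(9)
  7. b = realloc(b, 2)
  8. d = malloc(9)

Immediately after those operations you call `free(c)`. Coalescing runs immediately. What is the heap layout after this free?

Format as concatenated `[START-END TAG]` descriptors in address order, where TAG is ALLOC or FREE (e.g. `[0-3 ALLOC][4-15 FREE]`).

Answer: [0-1 ALLOC][2-16 FREE][17-25 ALLOC][26-42 FREE]

Derivation:
Op 1: a = malloc(9) -> a = 0; heap: [0-8 ALLOC][9-42 FREE]
Op 2: a = realloc(a, 13) -> a = 0; heap: [0-12 ALLOC][13-42 FREE]
Op 3: a = realloc(a, 17) -> a = 0; heap: [0-16 ALLOC][17-42 FREE]
Op 4: free(a) -> (freed a); heap: [0-42 FREE]
Op 5: b = malloc(8) -> b = 0; heap: [0-7 ALLOC][8-42 FREE]
Op 6: c = malloc(9) -> c = 8; heap: [0-7 ALLOC][8-16 ALLOC][17-42 FREE]
Op 7: b = realloc(b, 2) -> b = 0; heap: [0-1 ALLOC][2-7 FREE][8-16 ALLOC][17-42 FREE]
Op 8: d = malloc(9) -> d = 17; heap: [0-1 ALLOC][2-7 FREE][8-16 ALLOC][17-25 ALLOC][26-42 FREE]
free(c): c = 8 -> block [8-16 ALLOC]; mark free, coalesce with adjacent free neighbors -> [0-1 ALLOC][2-16 FREE][17-25 ALLOC][26-42 FREE]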